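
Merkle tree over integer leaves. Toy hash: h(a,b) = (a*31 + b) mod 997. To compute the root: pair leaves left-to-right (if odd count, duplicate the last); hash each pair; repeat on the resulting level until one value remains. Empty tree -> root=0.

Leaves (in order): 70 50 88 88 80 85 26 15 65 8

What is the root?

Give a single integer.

L0: [70, 50, 88, 88, 80, 85, 26, 15, 65, 8]
L1: h(70,50)=(70*31+50)%997=226 h(88,88)=(88*31+88)%997=822 h(80,85)=(80*31+85)%997=571 h(26,15)=(26*31+15)%997=821 h(65,8)=(65*31+8)%997=29 -> [226, 822, 571, 821, 29]
L2: h(226,822)=(226*31+822)%997=849 h(571,821)=(571*31+821)%997=576 h(29,29)=(29*31+29)%997=928 -> [849, 576, 928]
L3: h(849,576)=(849*31+576)%997=973 h(928,928)=(928*31+928)%997=783 -> [973, 783]
L4: h(973,783)=(973*31+783)%997=39 -> [39]

Answer: 39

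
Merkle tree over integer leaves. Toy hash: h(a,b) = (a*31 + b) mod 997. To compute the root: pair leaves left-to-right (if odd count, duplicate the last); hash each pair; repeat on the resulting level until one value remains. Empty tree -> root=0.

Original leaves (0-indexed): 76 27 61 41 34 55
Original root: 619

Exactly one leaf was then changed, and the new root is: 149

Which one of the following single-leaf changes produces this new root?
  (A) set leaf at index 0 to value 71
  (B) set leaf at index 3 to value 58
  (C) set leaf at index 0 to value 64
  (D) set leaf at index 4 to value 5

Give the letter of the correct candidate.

Original leaves: [76, 27, 61, 41, 34, 55]
Target new root: 149
Try each candidate change and compute the resulting root:
Candidate A: set leaf[0] = 71 -> leaves = [71, 27, 61, 41, 34, 55]
  L0: [71, 27, 61, 41, 34, 55]
  L1: h(71,27)=(71*31+27)%997=234 h(61,41)=(61*31+41)%997=935 h(34,55)=(34*31+55)%997=112 -> [234, 935, 112]
  L2: h(234,935)=(234*31+935)%997=213 h(112,112)=(112*31+112)%997=593 -> [213, 593]
  L3: h(213,593)=(213*31+593)%997=217 -> [217]
  root = 217 != target 149
Candidate B: set leaf[3] = 58 -> leaves = [76, 27, 61, 58, 34, 55]
  L0: [76, 27, 61, 58, 34, 55]
  L1: h(76,27)=(76*31+27)%997=389 h(61,58)=(61*31+58)%997=952 h(34,55)=(34*31+55)%997=112 -> [389, 952, 112]
  L2: h(389,952)=(389*31+952)%997=50 h(112,112)=(112*31+112)%997=593 -> [50, 593]
  L3: h(50,593)=(50*31+593)%997=149 -> [149]
  root = 149 == target 149  ** MATCH **
Candidate C: set leaf[0] = 64 -> leaves = [64, 27, 61, 41, 34, 55]
  L0: [64, 27, 61, 41, 34, 55]
  L1: h(64,27)=(64*31+27)%997=17 h(61,41)=(61*31+41)%997=935 h(34,55)=(34*31+55)%997=112 -> [17, 935, 112]
  L2: h(17,935)=(17*31+935)%997=465 h(112,112)=(112*31+112)%997=593 -> [465, 593]
  L3: h(465,593)=(465*31+593)%997=53 -> [53]
  root = 53 != target 149
Candidate D: set leaf[4] = 5 -> leaves = [76, 27, 61, 41, 5, 55]
  L0: [76, 27, 61, 41, 5, 55]
  L1: h(76,27)=(76*31+27)%997=389 h(61,41)=(61*31+41)%997=935 h(5,55)=(5*31+55)%997=210 -> [389, 935, 210]
  L2: h(389,935)=(389*31+935)%997=33 h(210,210)=(210*31+210)%997=738 -> [33, 738]
  L3: h(33,738)=(33*31+738)%997=764 -> [764]
  root = 764 != target 149
Candidate B produces the target root.

Answer: B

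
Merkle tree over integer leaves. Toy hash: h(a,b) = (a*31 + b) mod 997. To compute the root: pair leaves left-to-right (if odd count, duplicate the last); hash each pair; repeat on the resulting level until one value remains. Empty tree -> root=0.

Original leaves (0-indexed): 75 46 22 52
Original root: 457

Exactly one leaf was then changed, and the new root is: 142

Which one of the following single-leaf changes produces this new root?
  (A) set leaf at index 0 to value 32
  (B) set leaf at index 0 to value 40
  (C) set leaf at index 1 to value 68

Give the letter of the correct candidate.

Original leaves: [75, 46, 22, 52]
Target new root: 142
Try each candidate change and compute the resulting root:
Candidate A: set leaf[0] = 32 -> leaves = [32, 46, 22, 52]
  L0: [32, 46, 22, 52]
  L1: h(32,46)=(32*31+46)%997=41 h(22,52)=(22*31+52)%997=734 -> [41, 734]
  L2: h(41,734)=(41*31+734)%997=11 -> [11]
  root = 11 != target 142
Candidate B: set leaf[0] = 40 -> leaves = [40, 46, 22, 52]
  L0: [40, 46, 22, 52]
  L1: h(40,46)=(40*31+46)%997=289 h(22,52)=(22*31+52)%997=734 -> [289, 734]
  L2: h(289,734)=(289*31+734)%997=720 -> [720]
  root = 720 != target 142
Candidate C: set leaf[1] = 68 -> leaves = [75, 68, 22, 52]
  L0: [75, 68, 22, 52]
  L1: h(75,68)=(75*31+68)%997=399 h(22,52)=(22*31+52)%997=734 -> [399, 734]
  L2: h(399,734)=(399*31+734)%997=142 -> [142]
  root = 142 == target 142  ** MATCH **
Candidate C produces the target root.

Answer: C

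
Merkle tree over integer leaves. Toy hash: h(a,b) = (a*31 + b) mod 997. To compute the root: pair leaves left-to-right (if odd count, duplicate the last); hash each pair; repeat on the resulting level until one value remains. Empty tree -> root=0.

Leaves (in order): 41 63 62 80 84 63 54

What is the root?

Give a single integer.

L0: [41, 63, 62, 80, 84, 63, 54]
L1: h(41,63)=(41*31+63)%997=337 h(62,80)=(62*31+80)%997=8 h(84,63)=(84*31+63)%997=673 h(54,54)=(54*31+54)%997=731 -> [337, 8, 673, 731]
L2: h(337,8)=(337*31+8)%997=485 h(673,731)=(673*31+731)%997=657 -> [485, 657]
L3: h(485,657)=(485*31+657)%997=737 -> [737]

Answer: 737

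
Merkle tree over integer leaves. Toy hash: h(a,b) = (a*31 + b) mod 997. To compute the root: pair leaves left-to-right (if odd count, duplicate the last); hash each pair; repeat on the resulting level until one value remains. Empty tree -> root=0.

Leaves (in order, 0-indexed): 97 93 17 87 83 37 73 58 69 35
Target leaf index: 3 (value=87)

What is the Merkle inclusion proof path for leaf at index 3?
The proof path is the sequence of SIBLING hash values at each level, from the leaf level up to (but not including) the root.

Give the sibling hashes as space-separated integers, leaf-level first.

Answer: 17 109 480 872

Derivation:
L0 (leaves): [97, 93, 17, 87, 83, 37, 73, 58, 69, 35], target index=3
L1: h(97,93)=(97*31+93)%997=109 [pair 0] h(17,87)=(17*31+87)%997=614 [pair 1] h(83,37)=(83*31+37)%997=616 [pair 2] h(73,58)=(73*31+58)%997=327 [pair 3] h(69,35)=(69*31+35)%997=180 [pair 4] -> [109, 614, 616, 327, 180]
  Sibling for proof at L0: 17
L2: h(109,614)=(109*31+614)%997=5 [pair 0] h(616,327)=(616*31+327)%997=480 [pair 1] h(180,180)=(180*31+180)%997=775 [pair 2] -> [5, 480, 775]
  Sibling for proof at L1: 109
L3: h(5,480)=(5*31+480)%997=635 [pair 0] h(775,775)=(775*31+775)%997=872 [pair 1] -> [635, 872]
  Sibling for proof at L2: 480
L4: h(635,872)=(635*31+872)%997=617 [pair 0] -> [617]
  Sibling for proof at L3: 872
Root: 617
Proof path (sibling hashes from leaf to root): [17, 109, 480, 872]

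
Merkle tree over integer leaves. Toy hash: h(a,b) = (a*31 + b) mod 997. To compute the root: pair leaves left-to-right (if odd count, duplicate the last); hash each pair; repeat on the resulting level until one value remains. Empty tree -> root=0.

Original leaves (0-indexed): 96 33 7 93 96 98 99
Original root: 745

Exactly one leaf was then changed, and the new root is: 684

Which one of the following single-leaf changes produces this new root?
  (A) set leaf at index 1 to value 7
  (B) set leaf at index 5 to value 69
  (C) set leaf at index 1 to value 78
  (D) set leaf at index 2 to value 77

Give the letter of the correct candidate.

Answer: A

Derivation:
Original leaves: [96, 33, 7, 93, 96, 98, 99]
Target new root: 684
Try each candidate change and compute the resulting root:
Candidate A: set leaf[1] = 7 -> leaves = [96, 7, 7, 93, 96, 98, 99]
  L0: [96, 7, 7, 93, 96, 98, 99]
  L1: h(96,7)=(96*31+7)%997=989 h(7,93)=(7*31+93)%997=310 h(96,98)=(96*31+98)%997=83 h(99,99)=(99*31+99)%997=177 -> [989, 310, 83, 177]
  L2: h(989,310)=(989*31+310)%997=62 h(83,177)=(83*31+177)%997=756 -> [62, 756]
  L3: h(62,756)=(62*31+756)%997=684 -> [684]
  root = 684 == target 684  ** MATCH **
Candidate B: set leaf[5] = 69 -> leaves = [96, 33, 7, 93, 96, 69, 99]
  L0: [96, 33, 7, 93, 96, 69, 99]
  L1: h(96,33)=(96*31+33)%997=18 h(7,93)=(7*31+93)%997=310 h(96,69)=(96*31+69)%997=54 h(99,99)=(99*31+99)%997=177 -> [18, 310, 54, 177]
  L2: h(18,310)=(18*31+310)%997=868 h(54,177)=(54*31+177)%997=854 -> [868, 854]
  L3: h(868,854)=(868*31+854)%997=843 -> [843]
  root = 843 != target 684
Candidate C: set leaf[1] = 78 -> leaves = [96, 78, 7, 93, 96, 98, 99]
  L0: [96, 78, 7, 93, 96, 98, 99]
  L1: h(96,78)=(96*31+78)%997=63 h(7,93)=(7*31+93)%997=310 h(96,98)=(96*31+98)%997=83 h(99,99)=(99*31+99)%997=177 -> [63, 310, 83, 177]
  L2: h(63,310)=(63*31+310)%997=269 h(83,177)=(83*31+177)%997=756 -> [269, 756]
  L3: h(269,756)=(269*31+756)%997=122 -> [122]
  root = 122 != target 684
Candidate D: set leaf[2] = 77 -> leaves = [96, 33, 77, 93, 96, 98, 99]
  L0: [96, 33, 77, 93, 96, 98, 99]
  L1: h(96,33)=(96*31+33)%997=18 h(77,93)=(77*31+93)%997=486 h(96,98)=(96*31+98)%997=83 h(99,99)=(99*31+99)%997=177 -> [18, 486, 83, 177]
  L2: h(18,486)=(18*31+486)%997=47 h(83,177)=(83*31+177)%997=756 -> [47, 756]
  L3: h(47,756)=(47*31+756)%997=219 -> [219]
  root = 219 != target 684
Candidate A produces the target root.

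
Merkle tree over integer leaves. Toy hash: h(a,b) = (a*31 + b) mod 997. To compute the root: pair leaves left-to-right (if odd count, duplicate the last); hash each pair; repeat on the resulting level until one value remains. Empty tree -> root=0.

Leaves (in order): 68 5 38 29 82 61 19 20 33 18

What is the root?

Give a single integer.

Answer: 350

Derivation:
L0: [68, 5, 38, 29, 82, 61, 19, 20, 33, 18]
L1: h(68,5)=(68*31+5)%997=119 h(38,29)=(38*31+29)%997=210 h(82,61)=(82*31+61)%997=609 h(19,20)=(19*31+20)%997=609 h(33,18)=(33*31+18)%997=44 -> [119, 210, 609, 609, 44]
L2: h(119,210)=(119*31+210)%997=908 h(609,609)=(609*31+609)%997=545 h(44,44)=(44*31+44)%997=411 -> [908, 545, 411]
L3: h(908,545)=(908*31+545)%997=777 h(411,411)=(411*31+411)%997=191 -> [777, 191]
L4: h(777,191)=(777*31+191)%997=350 -> [350]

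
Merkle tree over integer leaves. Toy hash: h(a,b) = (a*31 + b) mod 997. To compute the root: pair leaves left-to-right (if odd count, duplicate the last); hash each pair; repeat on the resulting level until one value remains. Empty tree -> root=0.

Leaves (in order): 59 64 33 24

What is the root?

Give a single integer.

L0: [59, 64, 33, 24]
L1: h(59,64)=(59*31+64)%997=896 h(33,24)=(33*31+24)%997=50 -> [896, 50]
L2: h(896,50)=(896*31+50)%997=907 -> [907]

Answer: 907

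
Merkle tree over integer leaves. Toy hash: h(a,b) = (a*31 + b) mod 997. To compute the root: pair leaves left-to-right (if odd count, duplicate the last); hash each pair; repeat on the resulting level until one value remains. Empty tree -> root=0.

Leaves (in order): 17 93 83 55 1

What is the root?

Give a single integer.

L0: [17, 93, 83, 55, 1]
L1: h(17,93)=(17*31+93)%997=620 h(83,55)=(83*31+55)%997=634 h(1,1)=(1*31+1)%997=32 -> [620, 634, 32]
L2: h(620,634)=(620*31+634)%997=911 h(32,32)=(32*31+32)%997=27 -> [911, 27]
L3: h(911,27)=(911*31+27)%997=352 -> [352]

Answer: 352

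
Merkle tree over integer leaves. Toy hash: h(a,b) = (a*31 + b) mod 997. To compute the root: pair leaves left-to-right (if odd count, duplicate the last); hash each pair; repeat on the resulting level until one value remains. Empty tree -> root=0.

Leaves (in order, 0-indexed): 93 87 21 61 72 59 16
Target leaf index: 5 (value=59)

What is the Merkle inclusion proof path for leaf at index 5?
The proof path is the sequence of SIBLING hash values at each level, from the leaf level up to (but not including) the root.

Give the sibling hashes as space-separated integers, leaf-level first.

L0 (leaves): [93, 87, 21, 61, 72, 59, 16], target index=5
L1: h(93,87)=(93*31+87)%997=976 [pair 0] h(21,61)=(21*31+61)%997=712 [pair 1] h(72,59)=(72*31+59)%997=297 [pair 2] h(16,16)=(16*31+16)%997=512 [pair 3] -> [976, 712, 297, 512]
  Sibling for proof at L0: 72
L2: h(976,712)=(976*31+712)%997=61 [pair 0] h(297,512)=(297*31+512)%997=746 [pair 1] -> [61, 746]
  Sibling for proof at L1: 512
L3: h(61,746)=(61*31+746)%997=643 [pair 0] -> [643]
  Sibling for proof at L2: 61
Root: 643
Proof path (sibling hashes from leaf to root): [72, 512, 61]

Answer: 72 512 61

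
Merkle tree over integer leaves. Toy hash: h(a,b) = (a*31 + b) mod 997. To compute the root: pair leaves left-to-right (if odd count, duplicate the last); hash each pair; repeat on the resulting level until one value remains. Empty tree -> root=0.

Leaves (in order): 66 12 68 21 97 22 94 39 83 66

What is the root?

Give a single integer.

Answer: 399

Derivation:
L0: [66, 12, 68, 21, 97, 22, 94, 39, 83, 66]
L1: h(66,12)=(66*31+12)%997=64 h(68,21)=(68*31+21)%997=135 h(97,22)=(97*31+22)%997=38 h(94,39)=(94*31+39)%997=959 h(83,66)=(83*31+66)%997=645 -> [64, 135, 38, 959, 645]
L2: h(64,135)=(64*31+135)%997=125 h(38,959)=(38*31+959)%997=143 h(645,645)=(645*31+645)%997=700 -> [125, 143, 700]
L3: h(125,143)=(125*31+143)%997=30 h(700,700)=(700*31+700)%997=466 -> [30, 466]
L4: h(30,466)=(30*31+466)%997=399 -> [399]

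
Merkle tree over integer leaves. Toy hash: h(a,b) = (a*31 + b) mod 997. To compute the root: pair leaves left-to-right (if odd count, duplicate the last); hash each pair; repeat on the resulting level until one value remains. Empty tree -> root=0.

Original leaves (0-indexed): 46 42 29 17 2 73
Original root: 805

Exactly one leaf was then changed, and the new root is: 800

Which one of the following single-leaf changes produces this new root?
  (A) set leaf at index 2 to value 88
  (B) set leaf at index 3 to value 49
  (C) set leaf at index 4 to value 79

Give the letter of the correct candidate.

Answer: B

Derivation:
Original leaves: [46, 42, 29, 17, 2, 73]
Target new root: 800
Try each candidate change and compute the resulting root:
Candidate A: set leaf[2] = 88 -> leaves = [46, 42, 88, 17, 2, 73]
  L0: [46, 42, 88, 17, 2, 73]
  L1: h(46,42)=(46*31+42)%997=471 h(88,17)=(88*31+17)%997=751 h(2,73)=(2*31+73)%997=135 -> [471, 751, 135]
  L2: h(471,751)=(471*31+751)%997=397 h(135,135)=(135*31+135)%997=332 -> [397, 332]
  L3: h(397,332)=(397*31+332)%997=675 -> [675]
  root = 675 != target 800
Candidate B: set leaf[3] = 49 -> leaves = [46, 42, 29, 49, 2, 73]
  L0: [46, 42, 29, 49, 2, 73]
  L1: h(46,42)=(46*31+42)%997=471 h(29,49)=(29*31+49)%997=948 h(2,73)=(2*31+73)%997=135 -> [471, 948, 135]
  L2: h(471,948)=(471*31+948)%997=594 h(135,135)=(135*31+135)%997=332 -> [594, 332]
  L3: h(594,332)=(594*31+332)%997=800 -> [800]
  root = 800 == target 800  ** MATCH **
Candidate C: set leaf[4] = 79 -> leaves = [46, 42, 29, 17, 79, 73]
  L0: [46, 42, 29, 17, 79, 73]
  L1: h(46,42)=(46*31+42)%997=471 h(29,17)=(29*31+17)%997=916 h(79,73)=(79*31+73)%997=528 -> [471, 916, 528]
  L2: h(471,916)=(471*31+916)%997=562 h(528,528)=(528*31+528)%997=944 -> [562, 944]
  L3: h(562,944)=(562*31+944)%997=420 -> [420]
  root = 420 != target 800
Candidate B produces the target root.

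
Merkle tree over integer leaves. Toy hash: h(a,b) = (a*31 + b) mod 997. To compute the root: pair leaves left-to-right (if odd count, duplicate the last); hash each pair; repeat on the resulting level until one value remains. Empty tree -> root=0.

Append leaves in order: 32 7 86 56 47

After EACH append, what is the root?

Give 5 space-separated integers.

After append 32 (leaves=[32]):
  L0: [32]
  root=32
After append 7 (leaves=[32, 7]):
  L0: [32, 7]
  L1: h(32,7)=(32*31+7)%997=2 -> [2]
  root=2
After append 86 (leaves=[32, 7, 86]):
  L0: [32, 7, 86]
  L1: h(32,7)=(32*31+7)%997=2 h(86,86)=(86*31+86)%997=758 -> [2, 758]
  L2: h(2,758)=(2*31+758)%997=820 -> [820]
  root=820
After append 56 (leaves=[32, 7, 86, 56]):
  L0: [32, 7, 86, 56]
  L1: h(32,7)=(32*31+7)%997=2 h(86,56)=(86*31+56)%997=728 -> [2, 728]
  L2: h(2,728)=(2*31+728)%997=790 -> [790]
  root=790
After append 47 (leaves=[32, 7, 86, 56, 47]):
  L0: [32, 7, 86, 56, 47]
  L1: h(32,7)=(32*31+7)%997=2 h(86,56)=(86*31+56)%997=728 h(47,47)=(47*31+47)%997=507 -> [2, 728, 507]
  L2: h(2,728)=(2*31+728)%997=790 h(507,507)=(507*31+507)%997=272 -> [790, 272]
  L3: h(790,272)=(790*31+272)%997=834 -> [834]
  root=834

Answer: 32 2 820 790 834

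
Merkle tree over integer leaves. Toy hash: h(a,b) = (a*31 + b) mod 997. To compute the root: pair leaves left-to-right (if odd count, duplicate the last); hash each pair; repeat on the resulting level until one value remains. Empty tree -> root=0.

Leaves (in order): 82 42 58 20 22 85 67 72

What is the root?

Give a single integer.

L0: [82, 42, 58, 20, 22, 85, 67, 72]
L1: h(82,42)=(82*31+42)%997=590 h(58,20)=(58*31+20)%997=821 h(22,85)=(22*31+85)%997=767 h(67,72)=(67*31+72)%997=155 -> [590, 821, 767, 155]
L2: h(590,821)=(590*31+821)%997=168 h(767,155)=(767*31+155)%997=4 -> [168, 4]
L3: h(168,4)=(168*31+4)%997=227 -> [227]

Answer: 227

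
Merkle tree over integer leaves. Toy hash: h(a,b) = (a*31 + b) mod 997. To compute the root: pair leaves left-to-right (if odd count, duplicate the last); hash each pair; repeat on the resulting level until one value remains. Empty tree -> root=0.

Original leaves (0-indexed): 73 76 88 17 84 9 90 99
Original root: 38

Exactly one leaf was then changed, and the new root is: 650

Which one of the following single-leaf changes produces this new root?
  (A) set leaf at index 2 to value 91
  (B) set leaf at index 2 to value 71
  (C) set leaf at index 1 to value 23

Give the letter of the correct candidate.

Original leaves: [73, 76, 88, 17, 84, 9, 90, 99]
Target new root: 650
Try each candidate change and compute the resulting root:
Candidate A: set leaf[2] = 91 -> leaves = [73, 76, 91, 17, 84, 9, 90, 99]
  L0: [73, 76, 91, 17, 84, 9, 90, 99]
  L1: h(73,76)=(73*31+76)%997=345 h(91,17)=(91*31+17)%997=844 h(84,9)=(84*31+9)%997=619 h(90,99)=(90*31+99)%997=895 -> [345, 844, 619, 895]
  L2: h(345,844)=(345*31+844)%997=572 h(619,895)=(619*31+895)%997=144 -> [572, 144]
  L3: h(572,144)=(572*31+144)%997=927 -> [927]
  root = 927 != target 650
Candidate B: set leaf[2] = 71 -> leaves = [73, 76, 71, 17, 84, 9, 90, 99]
  L0: [73, 76, 71, 17, 84, 9, 90, 99]
  L1: h(73,76)=(73*31+76)%997=345 h(71,17)=(71*31+17)%997=224 h(84,9)=(84*31+9)%997=619 h(90,99)=(90*31+99)%997=895 -> [345, 224, 619, 895]
  L2: h(345,224)=(345*31+224)%997=949 h(619,895)=(619*31+895)%997=144 -> [949, 144]
  L3: h(949,144)=(949*31+144)%997=650 -> [650]
  root = 650 == target 650  ** MATCH **
Candidate C: set leaf[1] = 23 -> leaves = [73, 23, 88, 17, 84, 9, 90, 99]
  L0: [73, 23, 88, 17, 84, 9, 90, 99]
  L1: h(73,23)=(73*31+23)%997=292 h(88,17)=(88*31+17)%997=751 h(84,9)=(84*31+9)%997=619 h(90,99)=(90*31+99)%997=895 -> [292, 751, 619, 895]
  L2: h(292,751)=(292*31+751)%997=830 h(619,895)=(619*31+895)%997=144 -> [830, 144]
  L3: h(830,144)=(830*31+144)%997=949 -> [949]
  root = 949 != target 650
Candidate B produces the target root.

Answer: B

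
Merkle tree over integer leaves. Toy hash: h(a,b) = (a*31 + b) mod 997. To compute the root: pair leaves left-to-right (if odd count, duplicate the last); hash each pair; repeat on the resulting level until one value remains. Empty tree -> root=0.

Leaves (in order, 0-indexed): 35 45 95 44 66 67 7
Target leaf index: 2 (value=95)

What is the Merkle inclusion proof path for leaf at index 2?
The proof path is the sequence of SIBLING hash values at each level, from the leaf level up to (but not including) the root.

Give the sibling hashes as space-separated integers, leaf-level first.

Answer: 44 133 922

Derivation:
L0 (leaves): [35, 45, 95, 44, 66, 67, 7], target index=2
L1: h(35,45)=(35*31+45)%997=133 [pair 0] h(95,44)=(95*31+44)%997=995 [pair 1] h(66,67)=(66*31+67)%997=119 [pair 2] h(7,7)=(7*31+7)%997=224 [pair 3] -> [133, 995, 119, 224]
  Sibling for proof at L0: 44
L2: h(133,995)=(133*31+995)%997=133 [pair 0] h(119,224)=(119*31+224)%997=922 [pair 1] -> [133, 922]
  Sibling for proof at L1: 133
L3: h(133,922)=(133*31+922)%997=60 [pair 0] -> [60]
  Sibling for proof at L2: 922
Root: 60
Proof path (sibling hashes from leaf to root): [44, 133, 922]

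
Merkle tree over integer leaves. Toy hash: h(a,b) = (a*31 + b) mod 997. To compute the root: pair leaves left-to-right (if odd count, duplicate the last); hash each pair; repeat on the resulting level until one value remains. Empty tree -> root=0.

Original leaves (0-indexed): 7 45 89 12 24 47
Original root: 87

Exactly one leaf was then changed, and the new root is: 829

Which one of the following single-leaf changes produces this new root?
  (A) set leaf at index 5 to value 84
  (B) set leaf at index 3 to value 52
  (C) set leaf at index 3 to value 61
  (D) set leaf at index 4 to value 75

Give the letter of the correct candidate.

Answer: D

Derivation:
Original leaves: [7, 45, 89, 12, 24, 47]
Target new root: 829
Try each candidate change and compute the resulting root:
Candidate A: set leaf[5] = 84 -> leaves = [7, 45, 89, 12, 24, 84]
  L0: [7, 45, 89, 12, 24, 84]
  L1: h(7,45)=(7*31+45)%997=262 h(89,12)=(89*31+12)%997=777 h(24,84)=(24*31+84)%997=828 -> [262, 777, 828]
  L2: h(262,777)=(262*31+777)%997=923 h(828,828)=(828*31+828)%997=574 -> [923, 574]
  L3: h(923,574)=(923*31+574)%997=274 -> [274]
  root = 274 != target 829
Candidate B: set leaf[3] = 52 -> leaves = [7, 45, 89, 52, 24, 47]
  L0: [7, 45, 89, 52, 24, 47]
  L1: h(7,45)=(7*31+45)%997=262 h(89,52)=(89*31+52)%997=817 h(24,47)=(24*31+47)%997=791 -> [262, 817, 791]
  L2: h(262,817)=(262*31+817)%997=963 h(791,791)=(791*31+791)%997=387 -> [963, 387]
  L3: h(963,387)=(963*31+387)%997=330 -> [330]
  root = 330 != target 829
Candidate C: set leaf[3] = 61 -> leaves = [7, 45, 89, 61, 24, 47]
  L0: [7, 45, 89, 61, 24, 47]
  L1: h(7,45)=(7*31+45)%997=262 h(89,61)=(89*31+61)%997=826 h(24,47)=(24*31+47)%997=791 -> [262, 826, 791]
  L2: h(262,826)=(262*31+826)%997=972 h(791,791)=(791*31+791)%997=387 -> [972, 387]
  L3: h(972,387)=(972*31+387)%997=609 -> [609]
  root = 609 != target 829
Candidate D: set leaf[4] = 75 -> leaves = [7, 45, 89, 12, 75, 47]
  L0: [7, 45, 89, 12, 75, 47]
  L1: h(7,45)=(7*31+45)%997=262 h(89,12)=(89*31+12)%997=777 h(75,47)=(75*31+47)%997=378 -> [262, 777, 378]
  L2: h(262,777)=(262*31+777)%997=923 h(378,378)=(378*31+378)%997=132 -> [923, 132]
  L3: h(923,132)=(923*31+132)%997=829 -> [829]
  root = 829 == target 829  ** MATCH **
Candidate D produces the target root.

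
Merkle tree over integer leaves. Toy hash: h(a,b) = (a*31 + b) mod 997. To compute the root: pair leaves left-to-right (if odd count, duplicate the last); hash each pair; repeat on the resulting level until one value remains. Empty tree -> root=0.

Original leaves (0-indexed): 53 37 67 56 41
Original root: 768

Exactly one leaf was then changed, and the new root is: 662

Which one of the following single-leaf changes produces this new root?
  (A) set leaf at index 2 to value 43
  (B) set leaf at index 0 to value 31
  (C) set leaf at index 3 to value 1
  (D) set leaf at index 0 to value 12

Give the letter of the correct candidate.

Original leaves: [53, 37, 67, 56, 41]
Target new root: 662
Try each candidate change and compute the resulting root:
Candidate A: set leaf[2] = 43 -> leaves = [53, 37, 43, 56, 41]
  L0: [53, 37, 43, 56, 41]
  L1: h(53,37)=(53*31+37)%997=683 h(43,56)=(43*31+56)%997=392 h(41,41)=(41*31+41)%997=315 -> [683, 392, 315]
  L2: h(683,392)=(683*31+392)%997=628 h(315,315)=(315*31+315)%997=110 -> [628, 110]
  L3: h(628,110)=(628*31+110)%997=635 -> [635]
  root = 635 != target 662
Candidate B: set leaf[0] = 31 -> leaves = [31, 37, 67, 56, 41]
  L0: [31, 37, 67, 56, 41]
  L1: h(31,37)=(31*31+37)%997=1 h(67,56)=(67*31+56)%997=139 h(41,41)=(41*31+41)%997=315 -> [1, 139, 315]
  L2: h(1,139)=(1*31+139)%997=170 h(315,315)=(315*31+315)%997=110 -> [170, 110]
  L3: h(170,110)=(170*31+110)%997=395 -> [395]
  root = 395 != target 662
Candidate C: set leaf[3] = 1 -> leaves = [53, 37, 67, 1, 41]
  L0: [53, 37, 67, 1, 41]
  L1: h(53,37)=(53*31+37)%997=683 h(67,1)=(67*31+1)%997=84 h(41,41)=(41*31+41)%997=315 -> [683, 84, 315]
  L2: h(683,84)=(683*31+84)%997=320 h(315,315)=(315*31+315)%997=110 -> [320, 110]
  L3: h(320,110)=(320*31+110)%997=60 -> [60]
  root = 60 != target 662
Candidate D: set leaf[0] = 12 -> leaves = [12, 37, 67, 56, 41]
  L0: [12, 37, 67, 56, 41]
  L1: h(12,37)=(12*31+37)%997=409 h(67,56)=(67*31+56)%997=139 h(41,41)=(41*31+41)%997=315 -> [409, 139, 315]
  L2: h(409,139)=(409*31+139)%997=854 h(315,315)=(315*31+315)%997=110 -> [854, 110]
  L3: h(854,110)=(854*31+110)%997=662 -> [662]
  root = 662 == target 662  ** MATCH **
Candidate D produces the target root.

Answer: D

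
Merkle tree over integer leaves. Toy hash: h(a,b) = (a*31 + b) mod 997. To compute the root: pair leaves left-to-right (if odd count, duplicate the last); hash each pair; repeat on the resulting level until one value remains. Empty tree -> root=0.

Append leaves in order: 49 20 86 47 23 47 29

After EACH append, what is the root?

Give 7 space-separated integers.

Answer: 49 542 611 572 407 178 346

Derivation:
After append 49 (leaves=[49]):
  L0: [49]
  root=49
After append 20 (leaves=[49, 20]):
  L0: [49, 20]
  L1: h(49,20)=(49*31+20)%997=542 -> [542]
  root=542
After append 86 (leaves=[49, 20, 86]):
  L0: [49, 20, 86]
  L1: h(49,20)=(49*31+20)%997=542 h(86,86)=(86*31+86)%997=758 -> [542, 758]
  L2: h(542,758)=(542*31+758)%997=611 -> [611]
  root=611
After append 47 (leaves=[49, 20, 86, 47]):
  L0: [49, 20, 86, 47]
  L1: h(49,20)=(49*31+20)%997=542 h(86,47)=(86*31+47)%997=719 -> [542, 719]
  L2: h(542,719)=(542*31+719)%997=572 -> [572]
  root=572
After append 23 (leaves=[49, 20, 86, 47, 23]):
  L0: [49, 20, 86, 47, 23]
  L1: h(49,20)=(49*31+20)%997=542 h(86,47)=(86*31+47)%997=719 h(23,23)=(23*31+23)%997=736 -> [542, 719, 736]
  L2: h(542,719)=(542*31+719)%997=572 h(736,736)=(736*31+736)%997=621 -> [572, 621]
  L3: h(572,621)=(572*31+621)%997=407 -> [407]
  root=407
After append 47 (leaves=[49, 20, 86, 47, 23, 47]):
  L0: [49, 20, 86, 47, 23, 47]
  L1: h(49,20)=(49*31+20)%997=542 h(86,47)=(86*31+47)%997=719 h(23,47)=(23*31+47)%997=760 -> [542, 719, 760]
  L2: h(542,719)=(542*31+719)%997=572 h(760,760)=(760*31+760)%997=392 -> [572, 392]
  L3: h(572,392)=(572*31+392)%997=178 -> [178]
  root=178
After append 29 (leaves=[49, 20, 86, 47, 23, 47, 29]):
  L0: [49, 20, 86, 47, 23, 47, 29]
  L1: h(49,20)=(49*31+20)%997=542 h(86,47)=(86*31+47)%997=719 h(23,47)=(23*31+47)%997=760 h(29,29)=(29*31+29)%997=928 -> [542, 719, 760, 928]
  L2: h(542,719)=(542*31+719)%997=572 h(760,928)=(760*31+928)%997=560 -> [572, 560]
  L3: h(572,560)=(572*31+560)%997=346 -> [346]
  root=346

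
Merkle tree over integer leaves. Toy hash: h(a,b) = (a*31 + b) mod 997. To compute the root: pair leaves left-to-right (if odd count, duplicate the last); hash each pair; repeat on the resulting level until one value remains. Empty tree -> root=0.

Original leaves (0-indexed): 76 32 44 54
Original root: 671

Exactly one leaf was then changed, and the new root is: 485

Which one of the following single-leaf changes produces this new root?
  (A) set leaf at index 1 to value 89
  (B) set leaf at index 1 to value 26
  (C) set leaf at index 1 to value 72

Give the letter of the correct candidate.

Answer: B

Derivation:
Original leaves: [76, 32, 44, 54]
Target new root: 485
Try each candidate change and compute the resulting root:
Candidate A: set leaf[1] = 89 -> leaves = [76, 89, 44, 54]
  L0: [76, 89, 44, 54]
  L1: h(76,89)=(76*31+89)%997=451 h(44,54)=(44*31+54)%997=421 -> [451, 421]
  L2: h(451,421)=(451*31+421)%997=444 -> [444]
  root = 444 != target 485
Candidate B: set leaf[1] = 26 -> leaves = [76, 26, 44, 54]
  L0: [76, 26, 44, 54]
  L1: h(76,26)=(76*31+26)%997=388 h(44,54)=(44*31+54)%997=421 -> [388, 421]
  L2: h(388,421)=(388*31+421)%997=485 -> [485]
  root = 485 == target 485  ** MATCH **
Candidate C: set leaf[1] = 72 -> leaves = [76, 72, 44, 54]
  L0: [76, 72, 44, 54]
  L1: h(76,72)=(76*31+72)%997=434 h(44,54)=(44*31+54)%997=421 -> [434, 421]
  L2: h(434,421)=(434*31+421)%997=914 -> [914]
  root = 914 != target 485
Candidate B produces the target root.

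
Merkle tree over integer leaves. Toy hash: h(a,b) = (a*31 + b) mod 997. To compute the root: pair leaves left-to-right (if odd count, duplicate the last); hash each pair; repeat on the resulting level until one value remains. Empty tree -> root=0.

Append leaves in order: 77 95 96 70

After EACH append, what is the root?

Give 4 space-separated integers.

Answer: 77 488 254 228

Derivation:
After append 77 (leaves=[77]):
  L0: [77]
  root=77
After append 95 (leaves=[77, 95]):
  L0: [77, 95]
  L1: h(77,95)=(77*31+95)%997=488 -> [488]
  root=488
After append 96 (leaves=[77, 95, 96]):
  L0: [77, 95, 96]
  L1: h(77,95)=(77*31+95)%997=488 h(96,96)=(96*31+96)%997=81 -> [488, 81]
  L2: h(488,81)=(488*31+81)%997=254 -> [254]
  root=254
After append 70 (leaves=[77, 95, 96, 70]):
  L0: [77, 95, 96, 70]
  L1: h(77,95)=(77*31+95)%997=488 h(96,70)=(96*31+70)%997=55 -> [488, 55]
  L2: h(488,55)=(488*31+55)%997=228 -> [228]
  root=228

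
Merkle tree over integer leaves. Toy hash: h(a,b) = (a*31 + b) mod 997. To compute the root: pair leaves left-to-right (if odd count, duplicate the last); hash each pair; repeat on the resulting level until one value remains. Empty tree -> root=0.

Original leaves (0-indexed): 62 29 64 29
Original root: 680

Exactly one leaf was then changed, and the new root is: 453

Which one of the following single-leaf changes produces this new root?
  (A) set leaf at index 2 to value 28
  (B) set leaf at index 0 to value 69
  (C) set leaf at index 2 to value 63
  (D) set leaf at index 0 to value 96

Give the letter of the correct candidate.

Answer: D

Derivation:
Original leaves: [62, 29, 64, 29]
Target new root: 453
Try each candidate change and compute the resulting root:
Candidate A: set leaf[2] = 28 -> leaves = [62, 29, 28, 29]
  L0: [62, 29, 28, 29]
  L1: h(62,29)=(62*31+29)%997=954 h(28,29)=(28*31+29)%997=897 -> [954, 897]
  L2: h(954,897)=(954*31+897)%997=561 -> [561]
  root = 561 != target 453
Candidate B: set leaf[0] = 69 -> leaves = [69, 29, 64, 29]
  L0: [69, 29, 64, 29]
  L1: h(69,29)=(69*31+29)%997=174 h(64,29)=(64*31+29)%997=19 -> [174, 19]
  L2: h(174,19)=(174*31+19)%997=428 -> [428]
  root = 428 != target 453
Candidate C: set leaf[2] = 63 -> leaves = [62, 29, 63, 29]
  L0: [62, 29, 63, 29]
  L1: h(62,29)=(62*31+29)%997=954 h(63,29)=(63*31+29)%997=985 -> [954, 985]
  L2: h(954,985)=(954*31+985)%997=649 -> [649]
  root = 649 != target 453
Candidate D: set leaf[0] = 96 -> leaves = [96, 29, 64, 29]
  L0: [96, 29, 64, 29]
  L1: h(96,29)=(96*31+29)%997=14 h(64,29)=(64*31+29)%997=19 -> [14, 19]
  L2: h(14,19)=(14*31+19)%997=453 -> [453]
  root = 453 == target 453  ** MATCH **
Candidate D produces the target root.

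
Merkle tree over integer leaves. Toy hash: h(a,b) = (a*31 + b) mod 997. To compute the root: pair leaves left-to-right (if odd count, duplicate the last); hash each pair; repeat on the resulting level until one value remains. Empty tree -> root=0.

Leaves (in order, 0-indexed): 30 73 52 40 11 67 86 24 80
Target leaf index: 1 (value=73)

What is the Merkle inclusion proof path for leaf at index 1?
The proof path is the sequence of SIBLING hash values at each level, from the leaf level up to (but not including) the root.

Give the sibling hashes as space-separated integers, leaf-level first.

L0 (leaves): [30, 73, 52, 40, 11, 67, 86, 24, 80], target index=1
L1: h(30,73)=(30*31+73)%997=6 [pair 0] h(52,40)=(52*31+40)%997=655 [pair 1] h(11,67)=(11*31+67)%997=408 [pair 2] h(86,24)=(86*31+24)%997=696 [pair 3] h(80,80)=(80*31+80)%997=566 [pair 4] -> [6, 655, 408, 696, 566]
  Sibling for proof at L0: 30
L2: h(6,655)=(6*31+655)%997=841 [pair 0] h(408,696)=(408*31+696)%997=383 [pair 1] h(566,566)=(566*31+566)%997=166 [pair 2] -> [841, 383, 166]
  Sibling for proof at L1: 655
L3: h(841,383)=(841*31+383)%997=532 [pair 0] h(166,166)=(166*31+166)%997=327 [pair 1] -> [532, 327]
  Sibling for proof at L2: 383
L4: h(532,327)=(532*31+327)%997=867 [pair 0] -> [867]
  Sibling for proof at L3: 327
Root: 867
Proof path (sibling hashes from leaf to root): [30, 655, 383, 327]

Answer: 30 655 383 327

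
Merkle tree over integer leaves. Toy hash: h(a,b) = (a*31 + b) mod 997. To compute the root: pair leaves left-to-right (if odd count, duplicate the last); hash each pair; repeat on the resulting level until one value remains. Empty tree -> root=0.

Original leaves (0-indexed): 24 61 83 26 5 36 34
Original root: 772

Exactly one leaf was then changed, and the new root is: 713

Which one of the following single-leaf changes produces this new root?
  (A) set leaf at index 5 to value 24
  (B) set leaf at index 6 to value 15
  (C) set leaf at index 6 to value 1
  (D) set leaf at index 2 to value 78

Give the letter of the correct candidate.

Original leaves: [24, 61, 83, 26, 5, 36, 34]
Target new root: 713
Try each candidate change and compute the resulting root:
Candidate A: set leaf[5] = 24 -> leaves = [24, 61, 83, 26, 5, 24, 34]
  L0: [24, 61, 83, 26, 5, 24, 34]
  L1: h(24,61)=(24*31+61)%997=805 h(83,26)=(83*31+26)%997=605 h(5,24)=(5*31+24)%997=179 h(34,34)=(34*31+34)%997=91 -> [805, 605, 179, 91]
  L2: h(805,605)=(805*31+605)%997=635 h(179,91)=(179*31+91)%997=655 -> [635, 655]
  L3: h(635,655)=(635*31+655)%997=400 -> [400]
  root = 400 != target 713
Candidate B: set leaf[6] = 15 -> leaves = [24, 61, 83, 26, 5, 36, 15]
  L0: [24, 61, 83, 26, 5, 36, 15]
  L1: h(24,61)=(24*31+61)%997=805 h(83,26)=(83*31+26)%997=605 h(5,36)=(5*31+36)%997=191 h(15,15)=(15*31+15)%997=480 -> [805, 605, 191, 480]
  L2: h(805,605)=(805*31+605)%997=635 h(191,480)=(191*31+480)%997=419 -> [635, 419]
  L3: h(635,419)=(635*31+419)%997=164 -> [164]
  root = 164 != target 713
Candidate C: set leaf[6] = 1 -> leaves = [24, 61, 83, 26, 5, 36, 1]
  L0: [24, 61, 83, 26, 5, 36, 1]
  L1: h(24,61)=(24*31+61)%997=805 h(83,26)=(83*31+26)%997=605 h(5,36)=(5*31+36)%997=191 h(1,1)=(1*31+1)%997=32 -> [805, 605, 191, 32]
  L2: h(805,605)=(805*31+605)%997=635 h(191,32)=(191*31+32)%997=968 -> [635, 968]
  L3: h(635,968)=(635*31+968)%997=713 -> [713]
  root = 713 == target 713  ** MATCH **
Candidate D: set leaf[2] = 78 -> leaves = [24, 61, 78, 26, 5, 36, 34]
  L0: [24, 61, 78, 26, 5, 36, 34]
  L1: h(24,61)=(24*31+61)%997=805 h(78,26)=(78*31+26)%997=450 h(5,36)=(5*31+36)%997=191 h(34,34)=(34*31+34)%997=91 -> [805, 450, 191, 91]
  L2: h(805,450)=(805*31+450)%997=480 h(191,91)=(191*31+91)%997=30 -> [480, 30]
  L3: h(480,30)=(480*31+30)%997=952 -> [952]
  root = 952 != target 713
Candidate C produces the target root.

Answer: C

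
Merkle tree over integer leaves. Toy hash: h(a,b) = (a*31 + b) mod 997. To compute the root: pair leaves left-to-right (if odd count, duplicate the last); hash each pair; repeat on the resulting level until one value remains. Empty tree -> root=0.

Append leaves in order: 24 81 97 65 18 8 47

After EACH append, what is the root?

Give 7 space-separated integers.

After append 24 (leaves=[24]):
  L0: [24]
  root=24
After append 81 (leaves=[24, 81]):
  L0: [24, 81]
  L1: h(24,81)=(24*31+81)%997=825 -> [825]
  root=825
After append 97 (leaves=[24, 81, 97]):
  L0: [24, 81, 97]
  L1: h(24,81)=(24*31+81)%997=825 h(97,97)=(97*31+97)%997=113 -> [825, 113]
  L2: h(825,113)=(825*31+113)%997=763 -> [763]
  root=763
After append 65 (leaves=[24, 81, 97, 65]):
  L0: [24, 81, 97, 65]
  L1: h(24,81)=(24*31+81)%997=825 h(97,65)=(97*31+65)%997=81 -> [825, 81]
  L2: h(825,81)=(825*31+81)%997=731 -> [731]
  root=731
After append 18 (leaves=[24, 81, 97, 65, 18]):
  L0: [24, 81, 97, 65, 18]
  L1: h(24,81)=(24*31+81)%997=825 h(97,65)=(97*31+65)%997=81 h(18,18)=(18*31+18)%997=576 -> [825, 81, 576]
  L2: h(825,81)=(825*31+81)%997=731 h(576,576)=(576*31+576)%997=486 -> [731, 486]
  L3: h(731,486)=(731*31+486)%997=216 -> [216]
  root=216
After append 8 (leaves=[24, 81, 97, 65, 18, 8]):
  L0: [24, 81, 97, 65, 18, 8]
  L1: h(24,81)=(24*31+81)%997=825 h(97,65)=(97*31+65)%997=81 h(18,8)=(18*31+8)%997=566 -> [825, 81, 566]
  L2: h(825,81)=(825*31+81)%997=731 h(566,566)=(566*31+566)%997=166 -> [731, 166]
  L3: h(731,166)=(731*31+166)%997=893 -> [893]
  root=893
After append 47 (leaves=[24, 81, 97, 65, 18, 8, 47]):
  L0: [24, 81, 97, 65, 18, 8, 47]
  L1: h(24,81)=(24*31+81)%997=825 h(97,65)=(97*31+65)%997=81 h(18,8)=(18*31+8)%997=566 h(47,47)=(47*31+47)%997=507 -> [825, 81, 566, 507]
  L2: h(825,81)=(825*31+81)%997=731 h(566,507)=(566*31+507)%997=107 -> [731, 107]
  L3: h(731,107)=(731*31+107)%997=834 -> [834]
  root=834

Answer: 24 825 763 731 216 893 834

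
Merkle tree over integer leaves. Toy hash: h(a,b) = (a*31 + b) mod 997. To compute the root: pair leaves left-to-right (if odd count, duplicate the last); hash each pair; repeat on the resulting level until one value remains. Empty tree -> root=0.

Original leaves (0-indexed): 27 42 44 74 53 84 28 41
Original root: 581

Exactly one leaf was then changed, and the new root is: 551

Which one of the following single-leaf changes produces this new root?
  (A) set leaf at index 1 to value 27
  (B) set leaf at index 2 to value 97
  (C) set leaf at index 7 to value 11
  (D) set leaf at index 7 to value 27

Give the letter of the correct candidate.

Answer: C

Derivation:
Original leaves: [27, 42, 44, 74, 53, 84, 28, 41]
Target new root: 551
Try each candidate change and compute the resulting root:
Candidate A: set leaf[1] = 27 -> leaves = [27, 27, 44, 74, 53, 84, 28, 41]
  L0: [27, 27, 44, 74, 53, 84, 28, 41]
  L1: h(27,27)=(27*31+27)%997=864 h(44,74)=(44*31+74)%997=441 h(53,84)=(53*31+84)%997=730 h(28,41)=(28*31+41)%997=909 -> [864, 441, 730, 909]
  L2: h(864,441)=(864*31+441)%997=306 h(730,909)=(730*31+909)%997=608 -> [306, 608]
  L3: h(306,608)=(306*31+608)%997=124 -> [124]
  root = 124 != target 551
Candidate B: set leaf[2] = 97 -> leaves = [27, 42, 97, 74, 53, 84, 28, 41]
  L0: [27, 42, 97, 74, 53, 84, 28, 41]
  L1: h(27,42)=(27*31+42)%997=879 h(97,74)=(97*31+74)%997=90 h(53,84)=(53*31+84)%997=730 h(28,41)=(28*31+41)%997=909 -> [879, 90, 730, 909]
  L2: h(879,90)=(879*31+90)%997=420 h(730,909)=(730*31+909)%997=608 -> [420, 608]
  L3: h(420,608)=(420*31+608)%997=667 -> [667]
  root = 667 != target 551
Candidate C: set leaf[7] = 11 -> leaves = [27, 42, 44, 74, 53, 84, 28, 11]
  L0: [27, 42, 44, 74, 53, 84, 28, 11]
  L1: h(27,42)=(27*31+42)%997=879 h(44,74)=(44*31+74)%997=441 h(53,84)=(53*31+84)%997=730 h(28,11)=(28*31+11)%997=879 -> [879, 441, 730, 879]
  L2: h(879,441)=(879*31+441)%997=771 h(730,879)=(730*31+879)%997=578 -> [771, 578]
  L3: h(771,578)=(771*31+578)%997=551 -> [551]
  root = 551 == target 551  ** MATCH **
Candidate D: set leaf[7] = 27 -> leaves = [27, 42, 44, 74, 53, 84, 28, 27]
  L0: [27, 42, 44, 74, 53, 84, 28, 27]
  L1: h(27,42)=(27*31+42)%997=879 h(44,74)=(44*31+74)%997=441 h(53,84)=(53*31+84)%997=730 h(28,27)=(28*31+27)%997=895 -> [879, 441, 730, 895]
  L2: h(879,441)=(879*31+441)%997=771 h(730,895)=(730*31+895)%997=594 -> [771, 594]
  L3: h(771,594)=(771*31+594)%997=567 -> [567]
  root = 567 != target 551
Candidate C produces the target root.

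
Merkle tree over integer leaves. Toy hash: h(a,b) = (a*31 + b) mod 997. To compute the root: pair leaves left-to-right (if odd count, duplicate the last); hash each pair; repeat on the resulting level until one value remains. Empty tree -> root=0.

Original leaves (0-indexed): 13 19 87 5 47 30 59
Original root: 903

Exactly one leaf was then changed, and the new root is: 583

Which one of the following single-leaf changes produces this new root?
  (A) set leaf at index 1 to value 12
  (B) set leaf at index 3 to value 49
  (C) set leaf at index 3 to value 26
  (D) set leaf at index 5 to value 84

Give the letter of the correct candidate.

Answer: D

Derivation:
Original leaves: [13, 19, 87, 5, 47, 30, 59]
Target new root: 583
Try each candidate change and compute the resulting root:
Candidate A: set leaf[1] = 12 -> leaves = [13, 12, 87, 5, 47, 30, 59]
  L0: [13, 12, 87, 5, 47, 30, 59]
  L1: h(13,12)=(13*31+12)%997=415 h(87,5)=(87*31+5)%997=708 h(47,30)=(47*31+30)%997=490 h(59,59)=(59*31+59)%997=891 -> [415, 708, 490, 891]
  L2: h(415,708)=(415*31+708)%997=612 h(490,891)=(490*31+891)%997=129 -> [612, 129]
  L3: h(612,129)=(612*31+129)%997=158 -> [158]
  root = 158 != target 583
Candidate B: set leaf[3] = 49 -> leaves = [13, 19, 87, 49, 47, 30, 59]
  L0: [13, 19, 87, 49, 47, 30, 59]
  L1: h(13,19)=(13*31+19)%997=422 h(87,49)=(87*31+49)%997=752 h(47,30)=(47*31+30)%997=490 h(59,59)=(59*31+59)%997=891 -> [422, 752, 490, 891]
  L2: h(422,752)=(422*31+752)%997=873 h(490,891)=(490*31+891)%997=129 -> [873, 129]
  L3: h(873,129)=(873*31+129)%997=273 -> [273]
  root = 273 != target 583
Candidate C: set leaf[3] = 26 -> leaves = [13, 19, 87, 26, 47, 30, 59]
  L0: [13, 19, 87, 26, 47, 30, 59]
  L1: h(13,19)=(13*31+19)%997=422 h(87,26)=(87*31+26)%997=729 h(47,30)=(47*31+30)%997=490 h(59,59)=(59*31+59)%997=891 -> [422, 729, 490, 891]
  L2: h(422,729)=(422*31+729)%997=850 h(490,891)=(490*31+891)%997=129 -> [850, 129]
  L3: h(850,129)=(850*31+129)%997=557 -> [557]
  root = 557 != target 583
Candidate D: set leaf[5] = 84 -> leaves = [13, 19, 87, 5, 47, 84, 59]
  L0: [13, 19, 87, 5, 47, 84, 59]
  L1: h(13,19)=(13*31+19)%997=422 h(87,5)=(87*31+5)%997=708 h(47,84)=(47*31+84)%997=544 h(59,59)=(59*31+59)%997=891 -> [422, 708, 544, 891]
  L2: h(422,708)=(422*31+708)%997=829 h(544,891)=(544*31+891)%997=806 -> [829, 806]
  L3: h(829,806)=(829*31+806)%997=583 -> [583]
  root = 583 == target 583  ** MATCH **
Candidate D produces the target root.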